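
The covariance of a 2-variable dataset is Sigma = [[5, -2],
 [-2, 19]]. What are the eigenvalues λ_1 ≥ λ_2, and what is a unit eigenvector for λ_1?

Step 1 — characteristic polynomial of 2×2 Sigma:
  det(Sigma - λI) = λ² - trace · λ + det = 0.
  trace = 5 + 19 = 24, det = 5·19 - (-2)² = 91.
Step 2 — discriminant:
  Δ = trace² - 4·det = 576 - 364 = 212.
Step 3 — eigenvalues:
  λ = (trace ± √Δ)/2 = (24 ± 14.5602)/2,
  λ_1 = 19.2801,  λ_2 = 4.7199.

Step 4 — unit eigenvector for λ_1: solve (Sigma - λ_1 I)v = 0. First row:
  (5 - 19.2801)·v_x + (-2)·v_y = 0, i.e. (-14.2801)·v_x + (-2)·v_y = 0,
  so v ∝ (b, λ_1 - a) = (-2, 14.2801); multiply by -1 so the first entry is positive: u = (2, -14.2801).
  ||u|| = √((2)² + (-14.2801)²) = √(207.9215) ≈ 14.4195,
  v_1 = u/||u|| ≈ (0.1387, -0.9903) (||v_1|| = 1).

λ_1 = 19.2801,  λ_2 = 4.7199;  v_1 ≈ (0.1387, -0.9903)


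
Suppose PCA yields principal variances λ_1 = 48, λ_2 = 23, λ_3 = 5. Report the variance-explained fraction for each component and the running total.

Step 1 — total variance = trace(Sigma) = Σ λ_i = 48 + 23 + 5 = 76.

Step 2 — fraction explained by component i = λ_i / Σ λ:
  PC1: 48/76 = 0.6316
  PC2: 23/76 = 0.3026
  PC3: 5/76 = 0.0658

Step 3 — cumulative fraction after k components = (λ_1 + ... + λ_k) / Σ λ:
  k = 1: 48/76 = 0.6316
  k = 2: (48 + 23)/76 = 71/76 = 0.9342
  k = 3: (48 + 23 + 5)/76 = 76/76 = 1

Summary (fraction, with percent):

explained: PC1 0.6316 (63.16%), PC2 0.3026 (30.26%), PC3 0.0658 (6.58%);  cumulative: 0.6316, 0.9342, 1


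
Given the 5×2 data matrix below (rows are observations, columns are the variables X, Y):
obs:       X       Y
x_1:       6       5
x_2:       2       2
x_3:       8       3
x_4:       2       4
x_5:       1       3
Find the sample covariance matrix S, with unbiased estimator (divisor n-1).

Step 1 — column means:
  mean(X) = (6 + 2 + 8 + 2 + 1) / 5 = 19/5 = 3.8
  mean(Y) = (5 + 2 + 3 + 4 + 3) / 5 = 17/5 = 3.4

Step 2 — sample covariance S[i,j] = (1/(n-1)) · Σ_k (x_{k,i} - mean_i) · (x_{k,j} - mean_j), with n-1 = 4.
  S[X,X] = ((2.2)·(2.2) + (-1.8)·(-1.8) + (4.2)·(4.2) + (-1.8)·(-1.8) + (-2.8)·(-2.8)) / 4 = 36.8/4 = 9.2
  S[X,Y] = ((2.2)·(1.6) + (-1.8)·(-1.4) + (4.2)·(-0.4) + (-1.8)·(0.6) + (-2.8)·(-0.4)) / 4 = 4.4/4 = 1.1
  S[Y,Y] = ((1.6)·(1.6) + (-1.4)·(-1.4) + (-0.4)·(-0.4) + (0.6)·(0.6) + (-0.4)·(-0.4)) / 4 = 5.2/4 = 1.3

S is symmetric (S[j,i] = S[i,j]). Assembling:

S = [[9.2, 1.1],
 [1.1, 1.3]]


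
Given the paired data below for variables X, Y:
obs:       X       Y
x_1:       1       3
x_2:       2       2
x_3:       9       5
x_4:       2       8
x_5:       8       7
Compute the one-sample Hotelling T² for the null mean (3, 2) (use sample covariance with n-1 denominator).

Step 1 — sample mean vector:
  mean(X) = (1 + 2 + 9 + 2 + 8) / 5 = 22/5 = 4.4
  mean(Y) = (3 + 2 + 5 + 8 + 7) / 5 = 25/5 = 5
  x̄ = (4.4, 5),  deviation x̄ - mu_0 = (4.4, 5) - (3, 2) = (1.4, 3).

Step 2 — sample covariance matrix, S[i,j] = (1/(n-1)) · Σ_k (x_{k,i} - mean_i) · (x_{k,j} - mean_j), divisor n-1 = 4:
  S[X,X] = ((-3.4)·(-3.4) + (-2.4)·(-2.4) + (4.6)·(4.6) + (-2.4)·(-2.4) + (3.6)·(3.6)) / 4 = 57.2/4 = 14.3
  S[X,Y] = ((-3.4)·(-2) + (-2.4)·(-3) + (4.6)·(0) + (-2.4)·(3) + (3.6)·(2)) / 4 = 14/4 = 3.5
  S[Y,Y] = ((-2)·(-2) + (-3)·(-3) + (0)·(0) + (3)·(3) + (2)·(2)) / 4 = 26/4 = 6.5
  S = [[14.3, 3.5],
 [3.5, 6.5]].

Step 3 — invert S. det(S) = 14.3·6.5 - (3.5)² = 80.7.
  S^{-1} = (1/det) · [[d, -b], [-b, a]] = [[0.0805, -0.0434],
 [-0.0434, 0.1772]].

Step 4 — quadratic form (x̄ - mu_0)^T · S^{-1} · (x̄ - mu_0):
  S^{-1} · (x̄ - mu_0) = (-0.0173, 0.4709),
  (x̄ - mu_0)^T · [...] = (1.4)·(-0.0173) + (3)·(0.4709) = 1.3884.

Step 5 — scale by n: T² = 5 · 1.3884 = 6.9418.

T² ≈ 6.9418


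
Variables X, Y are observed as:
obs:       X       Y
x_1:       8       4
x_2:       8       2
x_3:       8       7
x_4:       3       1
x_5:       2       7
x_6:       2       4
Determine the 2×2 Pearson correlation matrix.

Step 1 — column means:
  mean(X) = (8 + 8 + 8 + 3 + 2 + 2) / 6 = 31/6 = 5.1667
  mean(Y) = (4 + 2 + 7 + 1 + 7 + 4) / 6 = 25/6 = 4.1667

Step 2 — sample variances and covariances s[i,j] = (1/(n-1)) · Σ_k (x_{k,i} - mean_i) · (x_{k,j} - mean_j), with n-1 = 5:
  s[X,X] = ((2.8333)·(2.8333) + (2.8333)·(2.8333) + (2.8333)·(2.8333) + (-2.1667)·(-2.1667) + (-3.1667)·(-3.1667) + (-3.1667)·(-3.1667)) / 5 = 48.8333/5 = 9.7667
  s[X,Y] = ((2.8333)·(-0.1667) + (2.8333)·(-2.1667) + (2.8333)·(2.8333) + (-2.1667)·(-3.1667) + (-3.1667)·(2.8333) + (-3.1667)·(-0.1667)) / 5 = -0.1667/5 = -0.0333
  s[Y,Y] = ((-0.1667)·(-0.1667) + (-2.1667)·(-2.1667) + (2.8333)·(2.8333) + (-3.1667)·(-3.1667) + (2.8333)·(2.8333) + (-0.1667)·(-0.1667)) / 5 = 30.8333/5 = 6.1667
  Sample standard deviations s_i = √(s[i,i]):
  s(X) = √(9.7667) = 3.1252
  s(Y) = √(6.1667) = 2.4833

Step 3 — r_{ij} = s_{ij} / (s_i · s_j):
  r[X,X] = 1 (diagonal).
  r[X,Y] = -0.0333 / (3.1252 · 2.4833) = -0.0333 / 7.7607 = -0.0043
  r[Y,Y] = 1 (diagonal).

R is symmetric with unit diagonal. Assembling:

R = [[1, -0.0043],
 [-0.0043, 1]]


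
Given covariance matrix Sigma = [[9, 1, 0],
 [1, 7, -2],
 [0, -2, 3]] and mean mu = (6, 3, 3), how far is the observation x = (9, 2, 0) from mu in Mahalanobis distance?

Step 1 — centre the observation: (x - mu) = (3, -1, -3).

Step 2 — invert Sigma (cofactor / det for 3×3, or solve directly):
  Sigma^{-1} = [[0.1133, -0.02, -0.0133],
 [-0.02, 0.18, 0.12],
 [-0.0133, 0.12, 0.4133]].

Step 3 — form the quadratic (x - mu)^T · Sigma^{-1} · (x - mu):
  Sigma^{-1} · (x - mu) = (0.4, -0.6, -1.4).
  (x - mu)^T · [Sigma^{-1} · (x - mu)] = (3)·(0.4) + (-1)·(-0.6) + (-3)·(-1.4) = 6.

Step 4 — take square root: d = √(6) ≈ 2.4495.

d(x, mu) = √(6) ≈ 2.4495


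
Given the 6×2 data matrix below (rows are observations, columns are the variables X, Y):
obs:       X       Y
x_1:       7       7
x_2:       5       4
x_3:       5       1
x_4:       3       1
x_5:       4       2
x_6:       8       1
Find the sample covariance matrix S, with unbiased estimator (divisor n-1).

Step 1 — column means:
  mean(X) = (7 + 5 + 5 + 3 + 4 + 8) / 6 = 32/6 = 5.3333
  mean(Y) = (7 + 4 + 1 + 1 + 2 + 1) / 6 = 16/6 = 2.6667

Step 2 — sample covariance S[i,j] = (1/(n-1)) · Σ_k (x_{k,i} - mean_i) · (x_{k,j} - mean_j), with n-1 = 5.
  S[X,X] = ((1.6667)·(1.6667) + (-0.3333)·(-0.3333) + (-0.3333)·(-0.3333) + (-2.3333)·(-2.3333) + (-1.3333)·(-1.3333) + (2.6667)·(2.6667)) / 5 = 17.3333/5 = 3.4667
  S[X,Y] = ((1.6667)·(4.3333) + (-0.3333)·(1.3333) + (-0.3333)·(-1.6667) + (-2.3333)·(-1.6667) + (-1.3333)·(-0.6667) + (2.6667)·(-1.6667)) / 5 = 7.6667/5 = 1.5333
  S[Y,Y] = ((4.3333)·(4.3333) + (1.3333)·(1.3333) + (-1.6667)·(-1.6667) + (-1.6667)·(-1.6667) + (-0.6667)·(-0.6667) + (-1.6667)·(-1.6667)) / 5 = 29.3333/5 = 5.8667

S is symmetric (S[j,i] = S[i,j]). Assembling:

S = [[3.4667, 1.5333],
 [1.5333, 5.8667]]


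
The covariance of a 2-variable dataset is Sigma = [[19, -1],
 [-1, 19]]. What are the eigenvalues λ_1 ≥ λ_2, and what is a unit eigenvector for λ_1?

Step 1 — characteristic polynomial of 2×2 Sigma:
  det(Sigma - λI) = λ² - trace · λ + det = 0.
  trace = 19 + 19 = 38, det = 19·19 - (-1)² = 360.
Step 2 — discriminant:
  Δ = trace² - 4·det = 1444 - 1440 = 4.
Step 3 — eigenvalues:
  λ = (trace ± √Δ)/2 = (38 ± 2)/2,
  λ_1 = 20,  λ_2 = 18.

Step 4 — unit eigenvector for λ_1: solve (Sigma - λ_1 I)v = 0. First row:
  (19 - 20)·v_x + (-1)·v_y = 0, i.e. (-1)·v_x + (-1)·v_y = 0,
  so v ∝ (b, λ_1 - a) = (-1, 1); multiply by -1 so the first entry is positive: u = (1, -1).
  ||u|| = √((1)² + (-1)²) = √(2) ≈ 1.4142,
  v_1 = u/||u|| ≈ (0.7071, -0.7071) (||v_1|| = 1).

λ_1 = 20,  λ_2 = 18;  v_1 ≈ (0.7071, -0.7071)


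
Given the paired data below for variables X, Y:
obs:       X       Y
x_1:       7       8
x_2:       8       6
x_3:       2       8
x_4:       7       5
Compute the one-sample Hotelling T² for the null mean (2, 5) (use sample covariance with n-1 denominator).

Step 1 — sample mean vector:
  mean(X) = (7 + 8 + 2 + 7) / 4 = 24/4 = 6
  mean(Y) = (8 + 6 + 8 + 5) / 4 = 27/4 = 6.75
  x̄ = (6, 6.75),  deviation x̄ - mu_0 = (6, 6.75) - (2, 5) = (4, 1.75).

Step 2 — sample covariance matrix, S[i,j] = (1/(n-1)) · Σ_k (x_{k,i} - mean_i) · (x_{k,j} - mean_j), divisor n-1 = 3:
  S[X,X] = ((1)·(1) + (2)·(2) + (-4)·(-4) + (1)·(1)) / 3 = 22/3 = 7.3333
  S[X,Y] = ((1)·(1.25) + (2)·(-0.75) + (-4)·(1.25) + (1)·(-1.75)) / 3 = -7/3 = -2.3333
  S[Y,Y] = ((1.25)·(1.25) + (-0.75)·(-0.75) + (1.25)·(1.25) + (-1.75)·(-1.75)) / 3 = 6.75/3 = 2.25
  S = [[7.3333, -2.3333],
 [-2.3333, 2.25]].

Step 3 — invert S. det(S) = 7.3333·2.25 - (-2.3333)² = 11.0556.
  S^{-1} = (1/det) · [[d, -b], [-b, a]] = [[0.2035, 0.2111],
 [0.2111, 0.6633]].

Step 4 — quadratic form (x̄ - mu_0)^T · S^{-1} · (x̄ - mu_0):
  S^{-1} · (x̄ - mu_0) = (1.1834, 2.005),
  (x̄ - mu_0)^T · [...] = (4)·(1.1834) + (1.75)·(2.005) = 8.2425.

Step 5 — scale by n: T² = 4 · 8.2425 = 32.9698.

T² ≈ 32.9698


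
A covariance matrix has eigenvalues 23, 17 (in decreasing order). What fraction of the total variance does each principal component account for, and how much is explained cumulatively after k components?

Step 1 — total variance = trace(Sigma) = Σ λ_i = 23 + 17 = 40.

Step 2 — fraction explained by component i = λ_i / Σ λ:
  PC1: 23/40 = 0.575
  PC2: 17/40 = 0.425

Step 3 — cumulative fraction after k components = (λ_1 + ... + λ_k) / Σ λ:
  k = 1: 23/40 = 0.575
  k = 2: (23 + 17)/40 = 40/40 = 1

Summary (fraction, with percent):

explained: PC1 0.575 (57.5%), PC2 0.425 (42.5%);  cumulative: 0.575, 1


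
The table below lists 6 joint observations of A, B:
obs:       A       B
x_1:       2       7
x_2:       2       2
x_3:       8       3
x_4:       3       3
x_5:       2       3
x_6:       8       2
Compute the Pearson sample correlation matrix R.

Step 1 — column means:
  mean(A) = (2 + 2 + 8 + 3 + 2 + 8) / 6 = 25/6 = 4.1667
  mean(B) = (7 + 2 + 3 + 3 + 3 + 2) / 6 = 20/6 = 3.3333

Step 2 — sample variances and covariances s[i,j] = (1/(n-1)) · Σ_k (x_{k,i} - mean_i) · (x_{k,j} - mean_j), with n-1 = 5:
  s[A,A] = ((-2.1667)·(-2.1667) + (-2.1667)·(-2.1667) + (3.8333)·(3.8333) + (-1.1667)·(-1.1667) + (-2.1667)·(-2.1667) + (3.8333)·(3.8333)) / 5 = 44.8333/5 = 8.9667
  s[A,B] = ((-2.1667)·(3.6667) + (-2.1667)·(-1.3333) + (3.8333)·(-0.3333) + (-1.1667)·(-0.3333) + (-2.1667)·(-0.3333) + (3.8333)·(-1.3333)) / 5 = -10.3333/5 = -2.0667
  s[B,B] = ((3.6667)·(3.6667) + (-1.3333)·(-1.3333) + (-0.3333)·(-0.3333) + (-0.3333)·(-0.3333) + (-0.3333)·(-0.3333) + (-1.3333)·(-1.3333)) / 5 = 17.3333/5 = 3.4667
  Sample standard deviations s_i = √(s[i,i]):
  s(A) = √(8.9667) = 2.9944
  s(B) = √(3.4667) = 1.8619

Step 3 — r_{ij} = s_{ij} / (s_i · s_j):
  r[A,A] = 1 (diagonal).
  r[A,B] = -2.0667 / (2.9944 · 1.8619) = -2.0667 / 5.5753 = -0.3707
  r[B,B] = 1 (diagonal).

R is symmetric with unit diagonal. Assembling:

R = [[1, -0.3707],
 [-0.3707, 1]]


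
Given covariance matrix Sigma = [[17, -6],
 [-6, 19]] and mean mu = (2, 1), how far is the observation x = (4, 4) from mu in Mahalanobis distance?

Step 1 — centre the observation: (x - mu) = (2, 3).

Step 2 — invert Sigma. det(Sigma) = 17·19 - (-6)² = 287.
  Sigma^{-1} = (1/det) · [[d, -b], [-b, a]] = [[0.0662, 0.0209],
 [0.0209, 0.0592]].

Step 3 — form the quadratic (x - mu)^T · Sigma^{-1} · (x - mu):
  Sigma^{-1} · (x - mu) = (0.1951, 0.2195).
  (x - mu)^T · [Sigma^{-1} · (x - mu)] = (2)·(0.1951) + (3)·(0.2195) = 1.0488.

Step 4 — take square root: d = √(1.0488) ≈ 1.0241.

d(x, mu) = √(1.0488) ≈ 1.0241


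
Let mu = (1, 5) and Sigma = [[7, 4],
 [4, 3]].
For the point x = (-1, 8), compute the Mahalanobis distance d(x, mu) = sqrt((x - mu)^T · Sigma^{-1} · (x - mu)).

Step 1 — centre the observation: (x - mu) = (-2, 3).

Step 2 — invert Sigma. det(Sigma) = 7·3 - (4)² = 5.
  Sigma^{-1} = (1/det) · [[d, -b], [-b, a]] = [[0.6, -0.8],
 [-0.8, 1.4]].

Step 3 — form the quadratic (x - mu)^T · Sigma^{-1} · (x - mu):
  Sigma^{-1} · (x - mu) = (-3.6, 5.8).
  (x - mu)^T · [Sigma^{-1} · (x - mu)] = (-2)·(-3.6) + (3)·(5.8) = 24.6.

Step 4 — take square root: d = √(24.6) ≈ 4.9598.

d(x, mu) = √(24.6) ≈ 4.9598


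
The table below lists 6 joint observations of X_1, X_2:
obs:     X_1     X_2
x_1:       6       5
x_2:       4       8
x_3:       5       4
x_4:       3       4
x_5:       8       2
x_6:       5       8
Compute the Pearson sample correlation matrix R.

Step 1 — column means:
  mean(X_1) = (6 + 4 + 5 + 3 + 8 + 5) / 6 = 31/6 = 5.1667
  mean(X_2) = (5 + 8 + 4 + 4 + 2 + 8) / 6 = 31/6 = 5.1667

Step 2 — sample variances and covariances s[i,j] = (1/(n-1)) · Σ_k (x_{k,i} - mean_i) · (x_{k,j} - mean_j), with n-1 = 5:
  s[X_1,X_1] = ((0.8333)·(0.8333) + (-1.1667)·(-1.1667) + (-0.1667)·(-0.1667) + (-2.1667)·(-2.1667) + (2.8333)·(2.8333) + (-0.1667)·(-0.1667)) / 5 = 14.8333/5 = 2.9667
  s[X_1,X_2] = ((0.8333)·(-0.1667) + (-1.1667)·(2.8333) + (-0.1667)·(-1.1667) + (-2.1667)·(-1.1667) + (2.8333)·(-3.1667) + (-0.1667)·(2.8333)) / 5 = -10.1667/5 = -2.0333
  s[X_2,X_2] = ((-0.1667)·(-0.1667) + (2.8333)·(2.8333) + (-1.1667)·(-1.1667) + (-1.1667)·(-1.1667) + (-3.1667)·(-3.1667) + (2.8333)·(2.8333)) / 5 = 28.8333/5 = 5.7667
  Sample standard deviations s_i = √(s[i,i]):
  s(X_1) = √(2.9667) = 1.7224
  s(X_2) = √(5.7667) = 2.4014

Step 3 — r_{ij} = s_{ij} / (s_i · s_j):
  r[X_1,X_1] = 1 (diagonal).
  r[X_1,X_2] = -2.0333 / (1.7224 · 2.4014) = -2.0333 / 4.1362 = -0.4916
  r[X_2,X_2] = 1 (diagonal).

R is symmetric with unit diagonal. Assembling:

R = [[1, -0.4916],
 [-0.4916, 1]]


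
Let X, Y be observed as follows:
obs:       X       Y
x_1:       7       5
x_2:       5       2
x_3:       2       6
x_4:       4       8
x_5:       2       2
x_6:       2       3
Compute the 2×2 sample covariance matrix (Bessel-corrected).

Step 1 — column means:
  mean(X) = (7 + 5 + 2 + 4 + 2 + 2) / 6 = 22/6 = 3.6667
  mean(Y) = (5 + 2 + 6 + 8 + 2 + 3) / 6 = 26/6 = 4.3333

Step 2 — sample covariance S[i,j] = (1/(n-1)) · Σ_k (x_{k,i} - mean_i) · (x_{k,j} - mean_j), with n-1 = 5.
  S[X,X] = ((3.3333)·(3.3333) + (1.3333)·(1.3333) + (-1.6667)·(-1.6667) + (0.3333)·(0.3333) + (-1.6667)·(-1.6667) + (-1.6667)·(-1.6667)) / 5 = 21.3333/5 = 4.2667
  S[X,Y] = ((3.3333)·(0.6667) + (1.3333)·(-2.3333) + (-1.6667)·(1.6667) + (0.3333)·(3.6667) + (-1.6667)·(-2.3333) + (-1.6667)·(-1.3333)) / 5 = 3.6667/5 = 0.7333
  S[Y,Y] = ((0.6667)·(0.6667) + (-2.3333)·(-2.3333) + (1.6667)·(1.6667) + (3.6667)·(3.6667) + (-2.3333)·(-2.3333) + (-1.3333)·(-1.3333)) / 5 = 29.3333/5 = 5.8667

S is symmetric (S[j,i] = S[i,j]). Assembling:

S = [[4.2667, 0.7333],
 [0.7333, 5.8667]]


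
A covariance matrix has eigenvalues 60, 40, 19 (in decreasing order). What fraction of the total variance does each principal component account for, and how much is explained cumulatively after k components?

Step 1 — total variance = trace(Sigma) = Σ λ_i = 60 + 40 + 19 = 119.

Step 2 — fraction explained by component i = λ_i / Σ λ:
  PC1: 60/119 = 0.5042
  PC2: 40/119 = 0.3361
  PC3: 19/119 = 0.1597

Step 3 — cumulative fraction after k components = (λ_1 + ... + λ_k) / Σ λ:
  k = 1: 60/119 = 0.5042
  k = 2: (60 + 40)/119 = 100/119 = 0.8403
  k = 3: (60 + 40 + 19)/119 = 119/119 = 1

Summary (fraction, with percent):

explained: PC1 0.5042 (50.42%), PC2 0.3361 (33.61%), PC3 0.1597 (15.97%);  cumulative: 0.5042, 0.8403, 1


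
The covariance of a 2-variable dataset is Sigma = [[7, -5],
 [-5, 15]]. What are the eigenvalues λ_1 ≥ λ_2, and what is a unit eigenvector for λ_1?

Step 1 — characteristic polynomial of 2×2 Sigma:
  det(Sigma - λI) = λ² - trace · λ + det = 0.
  trace = 7 + 15 = 22, det = 7·15 - (-5)² = 80.
Step 2 — discriminant:
  Δ = trace² - 4·det = 484 - 320 = 164.
Step 3 — eigenvalues:
  λ = (trace ± √Δ)/2 = (22 ± 12.8062)/2,
  λ_1 = 17.4031,  λ_2 = 4.5969.

Step 4 — unit eigenvector for λ_1: solve (Sigma - λ_1 I)v = 0. First row:
  (7 - 17.4031)·v_x + (-5)·v_y = 0, i.e. (-10.4031)·v_x + (-5)·v_y = 0,
  so v ∝ (b, λ_1 - a) = (-5, 10.4031); multiply by -1 so the first entry is positive: u = (5, -10.4031).
  ||u|| = √((5)² + (-10.4031)²) = √(133.225) ≈ 11.5423,
  v_1 = u/||u|| ≈ (0.4332, -0.9013) (||v_1|| = 1).

λ_1 = 17.4031,  λ_2 = 4.5969;  v_1 ≈ (0.4332, -0.9013)


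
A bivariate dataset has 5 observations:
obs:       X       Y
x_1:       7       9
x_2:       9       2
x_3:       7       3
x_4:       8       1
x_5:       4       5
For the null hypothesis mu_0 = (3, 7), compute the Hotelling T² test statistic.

Step 1 — sample mean vector:
  mean(X) = (7 + 9 + 7 + 8 + 4) / 5 = 35/5 = 7
  mean(Y) = (9 + 2 + 3 + 1 + 5) / 5 = 20/5 = 4
  x̄ = (7, 4),  deviation x̄ - mu_0 = (7, 4) - (3, 7) = (4, -3).

Step 2 — sample covariance matrix, S[i,j] = (1/(n-1)) · Σ_k (x_{k,i} - mean_i) · (x_{k,j} - mean_j), divisor n-1 = 4:
  S[X,X] = ((0)·(0) + (2)·(2) + (0)·(0) + (1)·(1) + (-3)·(-3)) / 4 = 14/4 = 3.5
  S[X,Y] = ((0)·(5) + (2)·(-2) + (0)·(-1) + (1)·(-3) + (-3)·(1)) / 4 = -10/4 = -2.5
  S[Y,Y] = ((5)·(5) + (-2)·(-2) + (-1)·(-1) + (-3)·(-3) + (1)·(1)) / 4 = 40/4 = 10
  S = [[3.5, -2.5],
 [-2.5, 10]].

Step 3 — invert S. det(S) = 3.5·10 - (-2.5)² = 28.75.
  S^{-1} = (1/det) · [[d, -b], [-b, a]] = [[0.3478, 0.087],
 [0.087, 0.1217]].

Step 4 — quadratic form (x̄ - mu_0)^T · S^{-1} · (x̄ - mu_0):
  S^{-1} · (x̄ - mu_0) = (1.1304, -0.0174),
  (x̄ - mu_0)^T · [...] = (4)·(1.1304) + (-3)·(-0.0174) = 4.5739.

Step 5 — scale by n: T² = 5 · 4.5739 = 22.8696.

T² ≈ 22.8696


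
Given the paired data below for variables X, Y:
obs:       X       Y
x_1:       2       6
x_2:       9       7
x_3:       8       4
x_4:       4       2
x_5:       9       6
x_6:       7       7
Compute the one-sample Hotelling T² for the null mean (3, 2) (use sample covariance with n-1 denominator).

Step 1 — sample mean vector:
  mean(X) = (2 + 9 + 8 + 4 + 9 + 7) / 6 = 39/6 = 6.5
  mean(Y) = (6 + 7 + 4 + 2 + 6 + 7) / 6 = 32/6 = 5.3333
  x̄ = (6.5, 5.3333),  deviation x̄ - mu_0 = (6.5, 5.3333) - (3, 2) = (3.5, 3.3333).

Step 2 — sample covariance matrix, S[i,j] = (1/(n-1)) · Σ_k (x_{k,i} - mean_i) · (x_{k,j} - mean_j), divisor n-1 = 5:
  S[X,X] = ((-4.5)·(-4.5) + (2.5)·(2.5) + (1.5)·(1.5) + (-2.5)·(-2.5) + (2.5)·(2.5) + (0.5)·(0.5)) / 5 = 41.5/5 = 8.3
  S[X,Y] = ((-4.5)·(0.6667) + (2.5)·(1.6667) + (1.5)·(-1.3333) + (-2.5)·(-3.3333) + (2.5)·(0.6667) + (0.5)·(1.6667)) / 5 = 10/5 = 2
  S[Y,Y] = ((0.6667)·(0.6667) + (1.6667)·(1.6667) + (-1.3333)·(-1.3333) + (-3.3333)·(-3.3333) + (0.6667)·(0.6667) + (1.6667)·(1.6667)) / 5 = 19.3333/5 = 3.8667
  S = [[8.3, 2],
 [2, 3.8667]].

Step 3 — invert S. det(S) = 8.3·3.8667 - (2)² = 28.0933.
  S^{-1} = (1/det) · [[d, -b], [-b, a]] = [[0.1376, -0.0712],
 [-0.0712, 0.2954]].

Step 4 — quadratic form (x̄ - mu_0)^T · S^{-1} · (x̄ - mu_0):
  S^{-1} · (x̄ - mu_0) = (0.2444, 0.7356),
  (x̄ - mu_0)^T · [...] = (3.5)·(0.2444) + (3.3333)·(0.7356) = 3.3076.

Step 5 — scale by n: T² = 6 · 3.3076 = 19.8458.

T² ≈ 19.8458


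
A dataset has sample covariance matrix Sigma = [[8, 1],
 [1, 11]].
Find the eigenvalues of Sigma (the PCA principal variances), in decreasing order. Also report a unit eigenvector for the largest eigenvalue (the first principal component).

Step 1 — characteristic polynomial of 2×2 Sigma:
  det(Sigma - λI) = λ² - trace · λ + det = 0.
  trace = 8 + 11 = 19, det = 8·11 - (1)² = 87.
Step 2 — discriminant:
  Δ = trace² - 4·det = 361 - 348 = 13.
Step 3 — eigenvalues:
  λ = (trace ± √Δ)/2 = (19 ± 3.6056)/2,
  λ_1 = 11.3028,  λ_2 = 7.6972.

Step 4 — unit eigenvector for λ_1: solve (Sigma - λ_1 I)v = 0. First row:
  (8 - 11.3028)·v_x + (1)·v_y = 0, i.e. (-3.3028)·v_x + (1)·v_y = 0,
  so v ∝ (b, λ_1 - a) = (1, 3.3028) = u.
  ||u|| = √((1)² + (3.3028)²) = √(11.9083) ≈ 3.4508,
  v_1 = u/||u|| ≈ (0.2898, 0.9571) (||v_1|| = 1).

λ_1 = 11.3028,  λ_2 = 7.6972;  v_1 ≈ (0.2898, 0.9571)


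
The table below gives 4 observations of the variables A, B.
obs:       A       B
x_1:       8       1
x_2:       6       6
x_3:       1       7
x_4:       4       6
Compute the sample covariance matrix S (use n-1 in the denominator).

Step 1 — column means:
  mean(A) = (8 + 6 + 1 + 4) / 4 = 19/4 = 4.75
  mean(B) = (1 + 6 + 7 + 6) / 4 = 20/4 = 5

Step 2 — sample covariance S[i,j] = (1/(n-1)) · Σ_k (x_{k,i} - mean_i) · (x_{k,j} - mean_j), with n-1 = 3.
  S[A,A] = ((3.25)·(3.25) + (1.25)·(1.25) + (-3.75)·(-3.75) + (-0.75)·(-0.75)) / 3 = 26.75/3 = 8.9167
  S[A,B] = ((3.25)·(-4) + (1.25)·(1) + (-3.75)·(2) + (-0.75)·(1)) / 3 = -20/3 = -6.6667
  S[B,B] = ((-4)·(-4) + (1)·(1) + (2)·(2) + (1)·(1)) / 3 = 22/3 = 7.3333

S is symmetric (S[j,i] = S[i,j]). Assembling:

S = [[8.9167, -6.6667],
 [-6.6667, 7.3333]]


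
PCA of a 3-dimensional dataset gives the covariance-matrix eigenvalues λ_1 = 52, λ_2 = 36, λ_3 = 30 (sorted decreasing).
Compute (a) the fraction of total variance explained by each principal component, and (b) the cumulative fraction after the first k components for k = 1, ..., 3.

Step 1 — total variance = trace(Sigma) = Σ λ_i = 52 + 36 + 30 = 118.

Step 2 — fraction explained by component i = λ_i / Σ λ:
  PC1: 52/118 = 0.4407
  PC2: 36/118 = 0.3051
  PC3: 30/118 = 0.2542

Step 3 — cumulative fraction after k components = (λ_1 + ... + λ_k) / Σ λ:
  k = 1: 52/118 = 0.4407
  k = 2: (52 + 36)/118 = 88/118 = 0.7458
  k = 3: (52 + 36 + 30)/118 = 118/118 = 1

Summary (fraction, with percent):

explained: PC1 0.4407 (44.07%), PC2 0.3051 (30.51%), PC3 0.2542 (25.42%);  cumulative: 0.4407, 0.7458, 1


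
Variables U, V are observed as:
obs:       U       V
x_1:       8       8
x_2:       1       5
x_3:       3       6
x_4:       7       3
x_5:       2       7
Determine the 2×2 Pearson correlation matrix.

Step 1 — column means:
  mean(U) = (8 + 1 + 3 + 7 + 2) / 5 = 21/5 = 4.2
  mean(V) = (8 + 5 + 6 + 3 + 7) / 5 = 29/5 = 5.8

Step 2 — sample variances and covariances s[i,j] = (1/(n-1)) · Σ_k (x_{k,i} - mean_i) · (x_{k,j} - mean_j), with n-1 = 4:
  s[U,U] = ((3.8)·(3.8) + (-3.2)·(-3.2) + (-1.2)·(-1.2) + (2.8)·(2.8) + (-2.2)·(-2.2)) / 4 = 38.8/4 = 9.7
  s[U,V] = ((3.8)·(2.2) + (-3.2)·(-0.8) + (-1.2)·(0.2) + (2.8)·(-2.8) + (-2.2)·(1.2)) / 4 = 0.2/4 = 0.05
  s[V,V] = ((2.2)·(2.2) + (-0.8)·(-0.8) + (0.2)·(0.2) + (-2.8)·(-2.8) + (1.2)·(1.2)) / 4 = 14.8/4 = 3.7
  Sample standard deviations s_i = √(s[i,i]):
  s(U) = √(9.7) = 3.1145
  s(V) = √(3.7) = 1.9235

Step 3 — r_{ij} = s_{ij} / (s_i · s_j):
  r[U,U] = 1 (diagonal).
  r[U,V] = 0.05 / (3.1145 · 1.9235) = 0.05 / 5.9908 = 0.0083
  r[V,V] = 1 (diagonal).

R is symmetric with unit diagonal. Assembling:

R = [[1, 0.0083],
 [0.0083, 1]]


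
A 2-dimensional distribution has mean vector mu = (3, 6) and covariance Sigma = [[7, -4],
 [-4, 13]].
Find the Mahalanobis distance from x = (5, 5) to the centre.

Step 1 — centre the observation: (x - mu) = (2, -1).

Step 2 — invert Sigma. det(Sigma) = 7·13 - (-4)² = 75.
  Sigma^{-1} = (1/det) · [[d, -b], [-b, a]] = [[0.1733, 0.0533],
 [0.0533, 0.0933]].

Step 3 — form the quadratic (x - mu)^T · Sigma^{-1} · (x - mu):
  Sigma^{-1} · (x - mu) = (0.2933, 0.0133).
  (x - mu)^T · [Sigma^{-1} · (x - mu)] = (2)·(0.2933) + (-1)·(0.0133) = 0.5733.

Step 4 — take square root: d = √(0.5733) ≈ 0.7572.

d(x, mu) = √(0.5733) ≈ 0.7572


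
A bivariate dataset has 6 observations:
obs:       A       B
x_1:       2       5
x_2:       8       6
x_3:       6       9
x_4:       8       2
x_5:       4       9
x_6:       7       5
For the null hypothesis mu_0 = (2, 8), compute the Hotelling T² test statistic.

Step 1 — sample mean vector:
  mean(A) = (2 + 8 + 6 + 8 + 4 + 7) / 6 = 35/6 = 5.8333
  mean(B) = (5 + 6 + 9 + 2 + 9 + 5) / 6 = 36/6 = 6
  x̄ = (5.8333, 6),  deviation x̄ - mu_0 = (5.8333, 6) - (2, 8) = (3.8333, -2).

Step 2 — sample covariance matrix, S[i,j] = (1/(n-1)) · Σ_k (x_{k,i} - mean_i) · (x_{k,j} - mean_j), divisor n-1 = 5:
  S[A,A] = ((-3.8333)·(-3.8333) + (2.1667)·(2.1667) + (0.1667)·(0.1667) + (2.1667)·(2.1667) + (-1.8333)·(-1.8333) + (1.1667)·(1.1667)) / 5 = 28.8333/5 = 5.7667
  S[A,B] = ((-3.8333)·(-1) + (2.1667)·(0) + (0.1667)·(3) + (2.1667)·(-4) + (-1.8333)·(3) + (1.1667)·(-1)) / 5 = -11/5 = -2.2
  S[B,B] = ((-1)·(-1) + (0)·(0) + (3)·(3) + (-4)·(-4) + (3)·(3) + (-1)·(-1)) / 5 = 36/5 = 7.2
  S = [[5.7667, -2.2],
 [-2.2, 7.2]].

Step 3 — invert S. det(S) = 5.7667·7.2 - (-2.2)² = 36.68.
  S^{-1} = (1/det) · [[d, -b], [-b, a]] = [[0.1963, 0.06],
 [0.06, 0.1572]].

Step 4 — quadratic form (x̄ - mu_0)^T · S^{-1} · (x̄ - mu_0):
  S^{-1} · (x̄ - mu_0) = (0.6325, -0.0845),
  (x̄ - mu_0)^T · [...] = (3.8333)·(0.6325) + (-2)·(-0.0845) = 2.5936.

Step 5 — scale by n: T² = 6 · 2.5936 = 15.5616.

T² ≈ 15.5616


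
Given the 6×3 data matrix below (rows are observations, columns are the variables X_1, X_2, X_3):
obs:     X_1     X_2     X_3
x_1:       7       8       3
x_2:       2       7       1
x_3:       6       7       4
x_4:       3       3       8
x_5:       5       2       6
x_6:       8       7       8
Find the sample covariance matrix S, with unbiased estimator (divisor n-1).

Step 1 — column means:
  mean(X_1) = (7 + 2 + 6 + 3 + 5 + 8) / 6 = 31/6 = 5.1667
  mean(X_2) = (8 + 7 + 7 + 3 + 2 + 7) / 6 = 34/6 = 5.6667
  mean(X_3) = (3 + 1 + 4 + 8 + 6 + 8) / 6 = 30/6 = 5

Step 2 — sample covariance S[i,j] = (1/(n-1)) · Σ_k (x_{k,i} - mean_i) · (x_{k,j} - mean_j), with n-1 = 5.
  S[X_1,X_1] = ((1.8333)·(1.8333) + (-3.1667)·(-3.1667) + (0.8333)·(0.8333) + (-2.1667)·(-2.1667) + (-0.1667)·(-0.1667) + (2.8333)·(2.8333)) / 5 = 26.8333/5 = 5.3667
  S[X_1,X_2] = ((1.8333)·(2.3333) + (-3.1667)·(1.3333) + (0.8333)·(1.3333) + (-2.1667)·(-2.6667) + (-0.1667)·(-3.6667) + (2.8333)·(1.3333)) / 5 = 11.3333/5 = 2.2667
  S[X_1,X_3] = ((1.8333)·(-2) + (-3.1667)·(-4) + (0.8333)·(-1) + (-2.1667)·(3) + (-0.1667)·(1) + (2.8333)·(3)) / 5 = 10/5 = 2
  S[X_2,X_2] = ((2.3333)·(2.3333) + (1.3333)·(1.3333) + (1.3333)·(1.3333) + (-2.6667)·(-2.6667) + (-3.6667)·(-3.6667) + (1.3333)·(1.3333)) / 5 = 31.3333/5 = 6.2667
  S[X_2,X_3] = ((2.3333)·(-2) + (1.3333)·(-4) + (1.3333)·(-1) + (-2.6667)·(3) + (-3.6667)·(1) + (1.3333)·(3)) / 5 = -19/5 = -3.8
  S[X_3,X_3] = ((-2)·(-2) + (-4)·(-4) + (-1)·(-1) + (3)·(3) + (1)·(1) + (3)·(3)) / 5 = 40/5 = 8

S is symmetric (S[j,i] = S[i,j]). Assembling:

S = [[5.3667, 2.2667, 2],
 [2.2667, 6.2667, -3.8],
 [2, -3.8, 8]]


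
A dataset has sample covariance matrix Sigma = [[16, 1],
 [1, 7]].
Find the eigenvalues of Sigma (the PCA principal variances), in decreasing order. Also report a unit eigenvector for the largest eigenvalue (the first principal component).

Step 1 — characteristic polynomial of 2×2 Sigma:
  det(Sigma - λI) = λ² - trace · λ + det = 0.
  trace = 16 + 7 = 23, det = 16·7 - (1)² = 111.
Step 2 — discriminant:
  Δ = trace² - 4·det = 529 - 444 = 85.
Step 3 — eigenvalues:
  λ = (trace ± √Δ)/2 = (23 ± 9.2195)/2,
  λ_1 = 16.1098,  λ_2 = 6.8902.

Step 4 — unit eigenvector for λ_1: solve (Sigma - λ_1 I)v = 0. First row:
  (16 - 16.1098)·v_x + (1)·v_y = 0, i.e. (-0.1098)·v_x + (1)·v_y = 0,
  so v ∝ (b, λ_1 - a) = (1, 0.1098) = u.
  ||u|| = √((1)² + (0.1098)²) = √(1.012) ≈ 1.006,
  v_1 = u/||u|| ≈ (0.994, 0.1091) (||v_1|| = 1).

λ_1 = 16.1098,  λ_2 = 6.8902;  v_1 ≈ (0.994, 0.1091)


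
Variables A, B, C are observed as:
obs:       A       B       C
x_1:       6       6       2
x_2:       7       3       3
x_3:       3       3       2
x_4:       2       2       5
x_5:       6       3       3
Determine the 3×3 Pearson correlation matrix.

Step 1 — column means:
  mean(A) = (6 + 7 + 3 + 2 + 6) / 5 = 24/5 = 4.8
  mean(B) = (6 + 3 + 3 + 2 + 3) / 5 = 17/5 = 3.4
  mean(C) = (2 + 3 + 2 + 5 + 3) / 5 = 15/5 = 3

Step 2 — sample variances and covariances s[i,j] = (1/(n-1)) · Σ_k (x_{k,i} - mean_i) · (x_{k,j} - mean_j), with n-1 = 4:
  s[A,A] = ((1.2)·(1.2) + (2.2)·(2.2) + (-1.8)·(-1.8) + (-2.8)·(-2.8) + (1.2)·(1.2)) / 4 = 18.8/4 = 4.7
  s[A,B] = ((1.2)·(2.6) + (2.2)·(-0.4) + (-1.8)·(-0.4) + (-2.8)·(-1.4) + (1.2)·(-0.4)) / 4 = 6.4/4 = 1.6
  s[A,C] = ((1.2)·(-1) + (2.2)·(0) + (-1.8)·(-1) + (-2.8)·(2) + (1.2)·(0)) / 4 = -5/4 = -1.25
  s[B,B] = ((2.6)·(2.6) + (-0.4)·(-0.4) + (-0.4)·(-0.4) + (-1.4)·(-1.4) + (-0.4)·(-0.4)) / 4 = 9.2/4 = 2.3
  s[B,C] = ((2.6)·(-1) + (-0.4)·(0) + (-0.4)·(-1) + (-1.4)·(2) + (-0.4)·(0)) / 4 = -5/4 = -1.25
  s[C,C] = ((-1)·(-1) + (0)·(0) + (-1)·(-1) + (2)·(2) + (0)·(0)) / 4 = 6/4 = 1.5
  Sample standard deviations s_i = √(s[i,i]):
  s(A) = √(4.7) = 2.1679
  s(B) = √(2.3) = 1.5166
  s(C) = √(1.5) = 1.2247

Step 3 — r_{ij} = s_{ij} / (s_i · s_j):
  r[A,A] = 1 (diagonal).
  r[A,B] = 1.6 / (2.1679 · 1.5166) = 1.6 / 3.2879 = 0.4866
  r[A,C] = -1.25 / (2.1679 · 1.2247) = -1.25 / 2.6552 = -0.4708
  r[B,B] = 1 (diagonal).
  r[B,C] = -1.25 / (1.5166 · 1.2247) = -1.25 / 1.8574 = -0.673
  r[C,C] = 1 (diagonal).

R is symmetric with unit diagonal. Assembling:

R = [[1, 0.4866, -0.4708],
 [0.4866, 1, -0.673],
 [-0.4708, -0.673, 1]]


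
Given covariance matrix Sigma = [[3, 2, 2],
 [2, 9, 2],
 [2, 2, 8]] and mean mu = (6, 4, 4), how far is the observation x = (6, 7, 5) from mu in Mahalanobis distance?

Step 1 — centre the observation: (x - mu) = (0, 3, 1).

Step 2 — invert Sigma (cofactor / det for 3×3, or solve directly):
  Sigma^{-1} = [[0.4474, -0.0789, -0.0921],
 [-0.0789, 0.1316, -0.0132],
 [-0.0921, -0.0132, 0.1513]].

Step 3 — form the quadratic (x - mu)^T · Sigma^{-1} · (x - mu):
  Sigma^{-1} · (x - mu) = (-0.3289, 0.3816, 0.1118).
  (x - mu)^T · [Sigma^{-1} · (x - mu)] = (0)·(-0.3289) + (3)·(0.3816) + (1)·(0.1118) = 1.2566.

Step 4 — take square root: d = √(1.2566) ≈ 1.121.

d(x, mu) = √(1.2566) ≈ 1.121


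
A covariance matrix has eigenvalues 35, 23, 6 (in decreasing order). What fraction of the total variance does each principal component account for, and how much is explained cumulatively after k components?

Step 1 — total variance = trace(Sigma) = Σ λ_i = 35 + 23 + 6 = 64.

Step 2 — fraction explained by component i = λ_i / Σ λ:
  PC1: 35/64 = 0.5469
  PC2: 23/64 = 0.3594
  PC3: 6/64 = 0.0938

Step 3 — cumulative fraction after k components = (λ_1 + ... + λ_k) / Σ λ:
  k = 1: 35/64 = 0.5469
  k = 2: (35 + 23)/64 = 58/64 = 0.9062
  k = 3: (35 + 23 + 6)/64 = 64/64 = 1

Summary (fraction, with percent):

explained: PC1 0.5469 (54.69%), PC2 0.3594 (35.94%), PC3 0.0938 (9.38%);  cumulative: 0.5469, 0.9062, 1


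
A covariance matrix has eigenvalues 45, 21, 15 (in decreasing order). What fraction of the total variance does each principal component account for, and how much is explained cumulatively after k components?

Step 1 — total variance = trace(Sigma) = Σ λ_i = 45 + 21 + 15 = 81.

Step 2 — fraction explained by component i = λ_i / Σ λ:
  PC1: 45/81 = 0.5556
  PC2: 21/81 = 0.2593
  PC3: 15/81 = 0.1852

Step 3 — cumulative fraction after k components = (λ_1 + ... + λ_k) / Σ λ:
  k = 1: 45/81 = 0.5556
  k = 2: (45 + 21)/81 = 66/81 = 0.8148
  k = 3: (45 + 21 + 15)/81 = 81/81 = 1

Summary (fraction, with percent):

explained: PC1 0.5556 (55.56%), PC2 0.2593 (25.93%), PC3 0.1852 (18.52%);  cumulative: 0.5556, 0.8148, 1


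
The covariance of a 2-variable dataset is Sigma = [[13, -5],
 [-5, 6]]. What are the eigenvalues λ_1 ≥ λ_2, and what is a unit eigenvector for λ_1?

Step 1 — characteristic polynomial of 2×2 Sigma:
  det(Sigma - λI) = λ² - trace · λ + det = 0.
  trace = 13 + 6 = 19, det = 13·6 - (-5)² = 53.
Step 2 — discriminant:
  Δ = trace² - 4·det = 361 - 212 = 149.
Step 3 — eigenvalues:
  λ = (trace ± √Δ)/2 = (19 ± 12.2066)/2,
  λ_1 = 15.6033,  λ_2 = 3.3967.

Step 4 — unit eigenvector for λ_1: solve (Sigma - λ_1 I)v = 0. First row:
  (13 - 15.6033)·v_x + (-5)·v_y = 0, i.e. (-2.6033)·v_x + (-5)·v_y = 0,
  so v ∝ (b, λ_1 - a) = (-5, 2.6033); multiply by -1 so the first entry is positive: u = (5, -2.6033).
  ||u|| = √((5)² + (-2.6033)²) = √(31.7771) ≈ 5.6371,
  v_1 = u/||u|| ≈ (0.887, -0.4618) (||v_1|| = 1).

λ_1 = 15.6033,  λ_2 = 3.3967;  v_1 ≈ (0.887, -0.4618)


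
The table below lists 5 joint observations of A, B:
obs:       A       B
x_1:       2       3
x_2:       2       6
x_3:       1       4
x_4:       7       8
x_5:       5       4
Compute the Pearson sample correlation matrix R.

Step 1 — column means:
  mean(A) = (2 + 2 + 1 + 7 + 5) / 5 = 17/5 = 3.4
  mean(B) = (3 + 6 + 4 + 8 + 4) / 5 = 25/5 = 5

Step 2 — sample variances and covariances s[i,j] = (1/(n-1)) · Σ_k (x_{k,i} - mean_i) · (x_{k,j} - mean_j), with n-1 = 4:
  s[A,A] = ((-1.4)·(-1.4) + (-1.4)·(-1.4) + (-2.4)·(-2.4) + (3.6)·(3.6) + (1.6)·(1.6)) / 4 = 25.2/4 = 6.3
  s[A,B] = ((-1.4)·(-2) + (-1.4)·(1) + (-2.4)·(-1) + (3.6)·(3) + (1.6)·(-1)) / 4 = 13/4 = 3.25
  s[B,B] = ((-2)·(-2) + (1)·(1) + (-1)·(-1) + (3)·(3) + (-1)·(-1)) / 4 = 16/4 = 4
  Sample standard deviations s_i = √(s[i,i]):
  s(A) = √(6.3) = 2.51
  s(B) = √(4) = 2

Step 3 — r_{ij} = s_{ij} / (s_i · s_j):
  r[A,A] = 1 (diagonal).
  r[A,B] = 3.25 / (2.51 · 2) = 3.25 / 5.02 = 0.6474
  r[B,B] = 1 (diagonal).

R is symmetric with unit diagonal. Assembling:

R = [[1, 0.6474],
 [0.6474, 1]]


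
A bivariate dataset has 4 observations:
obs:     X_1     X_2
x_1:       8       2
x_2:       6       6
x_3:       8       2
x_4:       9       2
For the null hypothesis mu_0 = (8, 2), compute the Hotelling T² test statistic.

Step 1 — sample mean vector:
  mean(X_1) = (8 + 6 + 8 + 9) / 4 = 31/4 = 7.75
  mean(X_2) = (2 + 6 + 2 + 2) / 4 = 12/4 = 3
  x̄ = (7.75, 3),  deviation x̄ - mu_0 = (7.75, 3) - (8, 2) = (-0.25, 1).

Step 2 — sample covariance matrix, S[i,j] = (1/(n-1)) · Σ_k (x_{k,i} - mean_i) · (x_{k,j} - mean_j), divisor n-1 = 3:
  S[X_1,X_1] = ((0.25)·(0.25) + (-1.75)·(-1.75) + (0.25)·(0.25) + (1.25)·(1.25)) / 3 = 4.75/3 = 1.5833
  S[X_1,X_2] = ((0.25)·(-1) + (-1.75)·(3) + (0.25)·(-1) + (1.25)·(-1)) / 3 = -7/3 = -2.3333
  S[X_2,X_2] = ((-1)·(-1) + (3)·(3) + (-1)·(-1) + (-1)·(-1)) / 3 = 12/3 = 4
  S = [[1.5833, -2.3333],
 [-2.3333, 4]].

Step 3 — invert S. det(S) = 1.5833·4 - (-2.3333)² = 0.8889.
  S^{-1} = (1/det) · [[d, -b], [-b, a]] = [[4.5, 2.625],
 [2.625, 1.7812]].

Step 4 — quadratic form (x̄ - mu_0)^T · S^{-1} · (x̄ - mu_0):
  S^{-1} · (x̄ - mu_0) = (1.5, 1.125),
  (x̄ - mu_0)^T · [...] = (-0.25)·(1.5) + (1)·(1.125) = 0.75.

Step 5 — scale by n: T² = 4 · 0.75 = 3.

T² ≈ 3


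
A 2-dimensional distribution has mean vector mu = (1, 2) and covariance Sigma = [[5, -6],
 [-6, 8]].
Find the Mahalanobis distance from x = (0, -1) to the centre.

Step 1 — centre the observation: (x - mu) = (-1, -3).

Step 2 — invert Sigma. det(Sigma) = 5·8 - (-6)² = 4.
  Sigma^{-1} = (1/det) · [[d, -b], [-b, a]] = [[2, 1.5],
 [1.5, 1.25]].

Step 3 — form the quadratic (x - mu)^T · Sigma^{-1} · (x - mu):
  Sigma^{-1} · (x - mu) = (-6.5, -5.25).
  (x - mu)^T · [Sigma^{-1} · (x - mu)] = (-1)·(-6.5) + (-3)·(-5.25) = 22.25.

Step 4 — take square root: d = √(22.25) ≈ 4.717.

d(x, mu) = √(22.25) ≈ 4.717


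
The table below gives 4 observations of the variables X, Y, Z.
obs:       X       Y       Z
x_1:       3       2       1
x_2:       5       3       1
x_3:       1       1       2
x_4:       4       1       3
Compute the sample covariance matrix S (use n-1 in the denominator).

Step 1 — column means:
  mean(X) = (3 + 5 + 1 + 4) / 4 = 13/4 = 3.25
  mean(Y) = (2 + 3 + 1 + 1) / 4 = 7/4 = 1.75
  mean(Z) = (1 + 1 + 2 + 3) / 4 = 7/4 = 1.75

Step 2 — sample covariance S[i,j] = (1/(n-1)) · Σ_k (x_{k,i} - mean_i) · (x_{k,j} - mean_j), with n-1 = 3.
  S[X,X] = ((-0.25)·(-0.25) + (1.75)·(1.75) + (-2.25)·(-2.25) + (0.75)·(0.75)) / 3 = 8.75/3 = 2.9167
  S[X,Y] = ((-0.25)·(0.25) + (1.75)·(1.25) + (-2.25)·(-0.75) + (0.75)·(-0.75)) / 3 = 3.25/3 = 1.0833
  S[X,Z] = ((-0.25)·(-0.75) + (1.75)·(-0.75) + (-2.25)·(0.25) + (0.75)·(1.25)) / 3 = -0.75/3 = -0.25
  S[Y,Y] = ((0.25)·(0.25) + (1.25)·(1.25) + (-0.75)·(-0.75) + (-0.75)·(-0.75)) / 3 = 2.75/3 = 0.9167
  S[Y,Z] = ((0.25)·(-0.75) + (1.25)·(-0.75) + (-0.75)·(0.25) + (-0.75)·(1.25)) / 3 = -2.25/3 = -0.75
  S[Z,Z] = ((-0.75)·(-0.75) + (-0.75)·(-0.75) + (0.25)·(0.25) + (1.25)·(1.25)) / 3 = 2.75/3 = 0.9167

S is symmetric (S[j,i] = S[i,j]). Assembling:

S = [[2.9167, 1.0833, -0.25],
 [1.0833, 0.9167, -0.75],
 [-0.25, -0.75, 0.9167]]


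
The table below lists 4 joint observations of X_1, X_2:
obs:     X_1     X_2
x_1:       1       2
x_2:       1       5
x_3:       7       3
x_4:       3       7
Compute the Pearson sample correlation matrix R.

Step 1 — column means:
  mean(X_1) = (1 + 1 + 7 + 3) / 4 = 12/4 = 3
  mean(X_2) = (2 + 5 + 3 + 7) / 4 = 17/4 = 4.25

Step 2 — sample variances and covariances s[i,j] = (1/(n-1)) · Σ_k (x_{k,i} - mean_i) · (x_{k,j} - mean_j), with n-1 = 3:
  s[X_1,X_1] = ((-2)·(-2) + (-2)·(-2) + (4)·(4) + (0)·(0)) / 3 = 24/3 = 8
  s[X_1,X_2] = ((-2)·(-2.25) + (-2)·(0.75) + (4)·(-1.25) + (0)·(2.75)) / 3 = -2/3 = -0.6667
  s[X_2,X_2] = ((-2.25)·(-2.25) + (0.75)·(0.75) + (-1.25)·(-1.25) + (2.75)·(2.75)) / 3 = 14.75/3 = 4.9167
  Sample standard deviations s_i = √(s[i,i]):
  s(X_1) = √(8) = 2.8284
  s(X_2) = √(4.9167) = 2.2174

Step 3 — r_{ij} = s_{ij} / (s_i · s_j):
  r[X_1,X_1] = 1 (diagonal).
  r[X_1,X_2] = -0.6667 / (2.8284 · 2.2174) = -0.6667 / 6.2716 = -0.1063
  r[X_2,X_2] = 1 (diagonal).

R is symmetric with unit diagonal. Assembling:

R = [[1, -0.1063],
 [-0.1063, 1]]


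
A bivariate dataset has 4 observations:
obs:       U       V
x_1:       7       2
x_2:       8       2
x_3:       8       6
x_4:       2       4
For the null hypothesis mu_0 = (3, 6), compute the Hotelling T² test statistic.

Step 1 — sample mean vector:
  mean(U) = (7 + 8 + 8 + 2) / 4 = 25/4 = 6.25
  mean(V) = (2 + 2 + 6 + 4) / 4 = 14/4 = 3.5
  x̄ = (6.25, 3.5),  deviation x̄ - mu_0 = (6.25, 3.5) - (3, 6) = (3.25, -2.5).

Step 2 — sample covariance matrix, S[i,j] = (1/(n-1)) · Σ_k (x_{k,i} - mean_i) · (x_{k,j} - mean_j), divisor n-1 = 3:
  S[U,U] = ((0.75)·(0.75) + (1.75)·(1.75) + (1.75)·(1.75) + (-4.25)·(-4.25)) / 3 = 24.75/3 = 8.25
  S[U,V] = ((0.75)·(-1.5) + (1.75)·(-1.5) + (1.75)·(2.5) + (-4.25)·(0.5)) / 3 = -1.5/3 = -0.5
  S[V,V] = ((-1.5)·(-1.5) + (-1.5)·(-1.5) + (2.5)·(2.5) + (0.5)·(0.5)) / 3 = 11/3 = 3.6667
  S = [[8.25, -0.5],
 [-0.5, 3.6667]].

Step 3 — invert S. det(S) = 8.25·3.6667 - (-0.5)² = 30.
  S^{-1} = (1/det) · [[d, -b], [-b, a]] = [[0.1222, 0.0167],
 [0.0167, 0.275]].

Step 4 — quadratic form (x̄ - mu_0)^T · S^{-1} · (x̄ - mu_0):
  S^{-1} · (x̄ - mu_0) = (0.3556, -0.6333),
  (x̄ - mu_0)^T · [...] = (3.25)·(0.3556) + (-2.5)·(-0.6333) = 2.7389.

Step 5 — scale by n: T² = 4 · 2.7389 = 10.9556.

T² ≈ 10.9556


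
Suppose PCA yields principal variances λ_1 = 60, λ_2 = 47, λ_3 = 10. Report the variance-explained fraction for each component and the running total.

Step 1 — total variance = trace(Sigma) = Σ λ_i = 60 + 47 + 10 = 117.

Step 2 — fraction explained by component i = λ_i / Σ λ:
  PC1: 60/117 = 0.5128
  PC2: 47/117 = 0.4017
  PC3: 10/117 = 0.0855

Step 3 — cumulative fraction after k components = (λ_1 + ... + λ_k) / Σ λ:
  k = 1: 60/117 = 0.5128
  k = 2: (60 + 47)/117 = 107/117 = 0.9145
  k = 3: (60 + 47 + 10)/117 = 117/117 = 1

Summary (fraction, with percent):

explained: PC1 0.5128 (51.28%), PC2 0.4017 (40.17%), PC3 0.0855 (8.55%);  cumulative: 0.5128, 0.9145, 1


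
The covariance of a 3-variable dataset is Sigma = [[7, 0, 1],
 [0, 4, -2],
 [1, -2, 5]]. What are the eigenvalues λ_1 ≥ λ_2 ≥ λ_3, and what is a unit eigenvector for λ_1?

Step 1 — characteristic polynomial p(λ) = det(λI - Sigma) = λ³ - tr·λ² + c_1·λ - det, where tr = trace, c_1 = sum of the principal 2×2 minors, det = det(Sigma):
  tr = 7 + 4 + 5 = 16,
  c_1 = (7·4 - (0)²) + (7·5 - (1)²) + (4·5 - (-2)²) = 28 + 34 + 16 = 78,
  det = 7·(4·5 - (-2)²) - (0)·((0)·5 - (-2)·(1)) + (1)·((0)·(-2) - 4·(1)) = 7·(16) - (0)·(2) + (1)·(-4) = 108.
  So p(λ) = λ³ - 16λ² + 78λ - 108.
Step 2 — look for an integer root (rational root theorem: any rational root is an integer divisor of 108). Testing λ = 6:
  p(6) = 216 - 576 + 468 - 108 = 0  ✓
  Dividing out (λ - 6): p(λ) = (λ - 6)(λ² - 10λ + 18).
Step 3 — remaining eigenvalues from the quadratic λ² - 10λ + 18 = 0:
  Δ = 10² - 4·18 = 100 - 72 = 28,  λ = (10 ± √28)/2 = (10 ± 5.2915)/2 ≈ 7.6458 or 2.3542.
  Sorted: λ_1 = 7.6458,  λ_2 = 6,  λ_3 = 2.3542  (check: sum = 16 = tr ✓).

Step 4 — unit eigenvector for λ_1 ≈ 7.6458: v spans the null space of (Sigma - λ_1 I), whose rows are
  r_1 = (-0.6458, 0, 1),  r_2 = (0, -3.6458, -2),  r_3 = (1, -2, -2.6458).
  v is orthogonal to every row, so take v ∝ r_1 × r_2 = ((0)·(-2) - (1)·(-3.6458), (1)·(0) - (-0.6458)·(-2), (-0.6458)·(-3.6458) - (0)·(0)) ≈ (3.6458, -1.2915, 2.3542).
  Let u = (3.6458, -1.2915, 2.3542).
  ||u|| = √((3.6458)² + (-1.2915)² + (2.3542)²) = √(20.502) ≈ 4.5279,  v_1 = u/||u|| ≈ (0.8052, -0.2852, 0.5199) (||v_1|| = 1).

λ_1 = 7.6458,  λ_2 = 6,  λ_3 = 2.3542;  v_1 ≈ (0.8052, -0.2852, 0.5199)
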